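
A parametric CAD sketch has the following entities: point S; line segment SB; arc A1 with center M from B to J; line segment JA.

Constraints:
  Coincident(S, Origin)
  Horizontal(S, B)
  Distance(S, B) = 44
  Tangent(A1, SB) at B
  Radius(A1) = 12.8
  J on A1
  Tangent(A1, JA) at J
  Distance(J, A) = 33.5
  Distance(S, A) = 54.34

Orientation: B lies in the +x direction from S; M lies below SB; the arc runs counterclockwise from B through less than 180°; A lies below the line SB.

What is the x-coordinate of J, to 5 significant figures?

31.216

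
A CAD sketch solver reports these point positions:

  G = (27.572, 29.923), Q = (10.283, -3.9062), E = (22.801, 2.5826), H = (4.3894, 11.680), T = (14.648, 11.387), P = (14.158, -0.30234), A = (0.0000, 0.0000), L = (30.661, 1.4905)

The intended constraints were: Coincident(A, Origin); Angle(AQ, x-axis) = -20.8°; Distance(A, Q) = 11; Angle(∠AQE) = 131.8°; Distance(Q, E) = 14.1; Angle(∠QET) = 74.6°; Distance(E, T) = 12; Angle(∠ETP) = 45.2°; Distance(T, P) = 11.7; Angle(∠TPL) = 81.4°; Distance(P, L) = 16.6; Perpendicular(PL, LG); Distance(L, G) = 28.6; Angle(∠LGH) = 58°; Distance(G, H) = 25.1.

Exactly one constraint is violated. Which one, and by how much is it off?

Distance(G, H) = 25.1 — off by 4.40.

A = (0.00, 0.00) ✓; AQ at -20.80° ✓; |AQ| = 11.00 ✓; ∠AQE = 131.8° ✓; |QE| = 14.10 ✓; ∠QET = 74.60° ✓; |ET| = 12.00 ✓; ∠ETP = 45.20° ✓; |TP| = 11.70 ✓; ∠TPL = 81.40° ✓; |PL| = 16.60 ✓; ∠(PL, LG) = 90.00° ✓; |LG| = 28.60 ✓; ∠LGH = 58.00° ✓; |GH| = 29.50 ✗.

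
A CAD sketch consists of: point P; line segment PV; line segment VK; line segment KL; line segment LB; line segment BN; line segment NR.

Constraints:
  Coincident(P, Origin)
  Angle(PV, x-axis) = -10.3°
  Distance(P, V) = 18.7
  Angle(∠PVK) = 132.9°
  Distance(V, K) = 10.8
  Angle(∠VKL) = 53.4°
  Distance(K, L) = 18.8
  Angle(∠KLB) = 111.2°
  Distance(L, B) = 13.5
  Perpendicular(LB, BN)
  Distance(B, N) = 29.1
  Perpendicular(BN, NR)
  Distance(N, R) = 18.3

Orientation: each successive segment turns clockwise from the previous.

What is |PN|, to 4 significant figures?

31.05

∠KLB = 111.2° gives LB at 107.2° from the x-axis; with |LB| = 13.5, B = (1.471, 1.766). The perpendicularity gives BN at right angles to LB, so BN runs at 17.20°; with |BN| = 29.1, N = (29.27, 10.37). Then |PN| = |N − P| = 31.05.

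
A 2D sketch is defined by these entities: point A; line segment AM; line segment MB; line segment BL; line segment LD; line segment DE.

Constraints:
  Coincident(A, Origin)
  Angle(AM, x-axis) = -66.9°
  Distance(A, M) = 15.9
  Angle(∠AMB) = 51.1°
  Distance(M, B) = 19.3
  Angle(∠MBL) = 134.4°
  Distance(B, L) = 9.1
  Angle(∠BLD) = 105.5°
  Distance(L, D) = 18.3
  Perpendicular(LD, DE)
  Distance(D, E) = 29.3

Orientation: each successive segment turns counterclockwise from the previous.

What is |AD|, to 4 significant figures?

11.90

A is at the origin; AM runs at -66.9° with length 15.9, so M = (6.238, -14.63). ∠AMB = 51.1° gives MB at 62.00° from the x-axis; with |MB| = 19.3, B = (15.30, 2.416). ∠MBL = 134.4° gives BL at 107.6° from the x-axis; with |BL| = 9.1, L = (12.55, 11.09). ∠BLD = 105.5° gives LD at -177.9° from the x-axis; with |LD| = 18.3, D = (-5.740, 10.42). Then |AD| = |D − A| = 11.90.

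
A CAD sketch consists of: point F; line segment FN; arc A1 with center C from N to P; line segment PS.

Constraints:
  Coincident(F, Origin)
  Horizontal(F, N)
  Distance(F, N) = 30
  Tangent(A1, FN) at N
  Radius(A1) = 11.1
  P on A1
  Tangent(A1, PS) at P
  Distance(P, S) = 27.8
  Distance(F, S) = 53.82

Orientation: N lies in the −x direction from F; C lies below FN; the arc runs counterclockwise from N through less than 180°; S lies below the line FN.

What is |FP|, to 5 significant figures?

42.988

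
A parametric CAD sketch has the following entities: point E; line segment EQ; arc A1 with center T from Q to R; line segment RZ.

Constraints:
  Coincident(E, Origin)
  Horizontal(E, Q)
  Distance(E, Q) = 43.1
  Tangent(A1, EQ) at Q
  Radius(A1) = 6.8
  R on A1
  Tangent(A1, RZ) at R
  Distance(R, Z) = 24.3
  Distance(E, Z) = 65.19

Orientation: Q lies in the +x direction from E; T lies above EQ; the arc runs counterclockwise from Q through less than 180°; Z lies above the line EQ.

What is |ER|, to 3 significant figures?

49.3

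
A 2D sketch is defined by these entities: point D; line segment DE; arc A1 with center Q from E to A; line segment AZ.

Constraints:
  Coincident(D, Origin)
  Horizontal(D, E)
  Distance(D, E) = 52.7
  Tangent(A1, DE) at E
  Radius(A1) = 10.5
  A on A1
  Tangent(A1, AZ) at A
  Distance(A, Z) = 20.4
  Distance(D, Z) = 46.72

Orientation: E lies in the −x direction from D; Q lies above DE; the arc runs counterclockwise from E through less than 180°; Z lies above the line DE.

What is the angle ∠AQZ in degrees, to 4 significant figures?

62.76°

Checks: ∠(QE, ED) = 90.00° ✓; |QE| = 10.50 ✓; |QA| = 10.50 ✓; ∠(QA, AZ) = 90.00° ✓; |AZ| = 20.40 ✓; |DZ| = 46.72 ✓.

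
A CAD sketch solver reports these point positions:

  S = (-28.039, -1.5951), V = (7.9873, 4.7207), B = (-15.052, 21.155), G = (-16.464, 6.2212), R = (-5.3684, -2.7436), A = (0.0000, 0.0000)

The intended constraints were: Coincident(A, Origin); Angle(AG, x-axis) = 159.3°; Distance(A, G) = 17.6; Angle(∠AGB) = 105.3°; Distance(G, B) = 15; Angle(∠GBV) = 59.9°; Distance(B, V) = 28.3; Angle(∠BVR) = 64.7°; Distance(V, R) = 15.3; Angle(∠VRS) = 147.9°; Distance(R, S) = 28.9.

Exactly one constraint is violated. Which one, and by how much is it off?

Distance(R, S) = 28.9 — off by 6.20.

A = (0.00, 0.00) ✓; AG at 159.3° ✓; |AG| = 17.60 ✓; ∠AGB = 105.3° ✓; |GB| = 15.00 ✓; ∠GBV = 59.90° ✓; |BV| = 28.30 ✓; ∠BVR = 64.70° ✓; |VR| = 15.30 ✓; ∠VRS = 147.9° ✓; |RS| = 22.70 ✗.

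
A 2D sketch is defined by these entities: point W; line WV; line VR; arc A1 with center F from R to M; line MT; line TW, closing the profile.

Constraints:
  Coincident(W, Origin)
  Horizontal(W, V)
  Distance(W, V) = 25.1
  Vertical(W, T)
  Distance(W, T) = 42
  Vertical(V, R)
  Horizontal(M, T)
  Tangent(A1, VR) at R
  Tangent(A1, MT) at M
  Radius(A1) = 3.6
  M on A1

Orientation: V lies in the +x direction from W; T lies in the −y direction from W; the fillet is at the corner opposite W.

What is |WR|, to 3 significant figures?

45.9

W is at the origin; W and V share the same y with |WV| = 25.1 and V on the +x side, so V = (25.1, 0.00). W and T share the same x with |WT| = 42.0 and T on the −y side, so T = (0.00, -42.0). The virtual corner opposite W is at (25.1, -42.0). Since A1 is tangent to VR there, FR ⟂ VR and tangency of A1 to MT means the radius FM is perpendicular to MT, with radius 3.6, so the center F sits 3.6 in from both sides at F = (21.5, -38.4). That places the tangent points at R = (25.1, -38.4) on VR and M = (21.5, -42.0) on MT. Then |WR| = |R − W| = 45.9.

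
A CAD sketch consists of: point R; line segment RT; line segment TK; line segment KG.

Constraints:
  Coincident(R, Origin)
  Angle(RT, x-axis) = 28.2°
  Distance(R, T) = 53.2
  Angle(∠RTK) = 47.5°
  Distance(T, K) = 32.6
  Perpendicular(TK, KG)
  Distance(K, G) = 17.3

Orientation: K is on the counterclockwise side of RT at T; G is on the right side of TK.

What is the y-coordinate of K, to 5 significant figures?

35.914

R is at the origin; RT runs at 28.2° with length 53.2, so T = 53.2·(cos 28.2°, sin 28.2°) = (46.885, 25.140). ∠RTK = 47.5°, so TK runs at 28.2° + (180° − 47.5°) = 160.70° from the x-axis; with |TK| = 32.6, K = T + 32.6·(cos 160.70°, sin 160.70°) = (16.117, 35.914). So K.y = 35.914.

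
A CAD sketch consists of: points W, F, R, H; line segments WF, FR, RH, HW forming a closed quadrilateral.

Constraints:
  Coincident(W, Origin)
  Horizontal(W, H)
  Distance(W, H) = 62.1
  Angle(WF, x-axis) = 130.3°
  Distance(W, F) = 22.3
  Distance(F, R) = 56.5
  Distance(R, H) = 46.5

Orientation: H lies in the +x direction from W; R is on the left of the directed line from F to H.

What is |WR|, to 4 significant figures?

54.37

W is at the origin; W and H share the same y with |WH| = 62.1 and H in +x, so H = (62.1, 0). WF runs at 130.3° with |WF| = 22.3, so F = (-14.42, 17.01). R is determined by |FR| = 56.5 and |RH| = 46.5 together: it lies at the intersection of circle(F, 56.5) and circle(H, 46.5). With |FH| = 78.39, the foot of the radical line on FH is 45.76 from F and the perpendicular offset is √(56.5² − 45.76²) = 33.13. Taking the left-of-FH solution: R = (37.44, 39.42).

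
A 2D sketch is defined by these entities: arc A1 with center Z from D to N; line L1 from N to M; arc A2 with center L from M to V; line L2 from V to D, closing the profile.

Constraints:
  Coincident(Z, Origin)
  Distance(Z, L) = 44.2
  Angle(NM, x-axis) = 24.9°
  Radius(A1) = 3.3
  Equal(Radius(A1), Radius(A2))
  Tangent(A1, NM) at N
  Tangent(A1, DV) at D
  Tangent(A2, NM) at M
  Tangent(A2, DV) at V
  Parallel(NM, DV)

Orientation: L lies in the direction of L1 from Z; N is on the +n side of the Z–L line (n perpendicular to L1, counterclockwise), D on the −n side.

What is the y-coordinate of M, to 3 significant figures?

21.6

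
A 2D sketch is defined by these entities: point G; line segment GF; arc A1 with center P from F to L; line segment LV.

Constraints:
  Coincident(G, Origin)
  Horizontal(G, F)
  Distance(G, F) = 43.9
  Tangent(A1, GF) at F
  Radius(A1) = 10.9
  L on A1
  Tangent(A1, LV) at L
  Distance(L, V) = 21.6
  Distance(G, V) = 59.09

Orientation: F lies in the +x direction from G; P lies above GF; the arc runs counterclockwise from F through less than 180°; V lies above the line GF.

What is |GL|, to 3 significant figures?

56.1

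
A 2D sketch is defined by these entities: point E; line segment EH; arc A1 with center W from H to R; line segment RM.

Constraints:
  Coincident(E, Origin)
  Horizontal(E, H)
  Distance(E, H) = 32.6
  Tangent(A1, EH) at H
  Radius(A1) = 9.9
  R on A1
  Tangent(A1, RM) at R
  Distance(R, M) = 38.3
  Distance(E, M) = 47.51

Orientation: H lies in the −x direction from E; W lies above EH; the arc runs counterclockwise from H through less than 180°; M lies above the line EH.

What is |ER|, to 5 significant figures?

24.213

Checks: |WH| = 9.900 ✓; |WR| = 9.900 ✓; ∠(WR, RM) = 90.00° ✓; |RM| = 38.30 ✓; |EM| = 47.51 ✓.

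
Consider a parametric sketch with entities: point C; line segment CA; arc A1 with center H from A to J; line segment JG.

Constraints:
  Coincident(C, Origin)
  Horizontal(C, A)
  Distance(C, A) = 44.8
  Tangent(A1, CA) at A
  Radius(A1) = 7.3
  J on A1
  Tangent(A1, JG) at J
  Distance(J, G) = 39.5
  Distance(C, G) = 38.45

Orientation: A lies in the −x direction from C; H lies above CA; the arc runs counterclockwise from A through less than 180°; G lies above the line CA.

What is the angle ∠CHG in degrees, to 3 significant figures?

53.0°

Checks: |HJ| = 7.300 ✓; ∠(HJ, JG) = 90.00° ✓; |JG| = 39.50 ✓; |CG| = 38.45 ✓.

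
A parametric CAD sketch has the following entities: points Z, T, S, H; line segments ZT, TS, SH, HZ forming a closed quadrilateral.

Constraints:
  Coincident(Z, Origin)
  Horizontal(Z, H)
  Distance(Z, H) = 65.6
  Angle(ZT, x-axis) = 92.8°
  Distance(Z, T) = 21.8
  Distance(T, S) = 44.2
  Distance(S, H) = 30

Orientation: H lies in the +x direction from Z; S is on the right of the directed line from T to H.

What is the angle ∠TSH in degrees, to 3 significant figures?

141°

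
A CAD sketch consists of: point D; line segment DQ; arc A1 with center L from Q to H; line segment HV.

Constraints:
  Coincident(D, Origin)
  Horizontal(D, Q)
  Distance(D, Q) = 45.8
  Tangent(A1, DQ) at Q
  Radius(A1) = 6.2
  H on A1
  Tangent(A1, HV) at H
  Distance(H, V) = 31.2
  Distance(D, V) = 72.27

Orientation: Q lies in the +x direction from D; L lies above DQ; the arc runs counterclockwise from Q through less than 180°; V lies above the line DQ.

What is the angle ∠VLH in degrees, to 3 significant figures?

78.8°

D is at the origin; DQ is horizontal with |DQ| = 45.8 and Q on the +x side, so Q = (45.8, 0.00). A1 meets DQ tangentially, so LQ is at right angles to DQ, so L = Q + (0, 6.2) = (45.8, 6.20). Since LH ⟂ HV (tangency), |LV| = √(6.2² + 31.2²) = 31.8 regardless of where H sits on A1. So V lies on both circle(D, 72.27) and circle(L, 31.8); the above-DQ intersection is V = (65.0, 31.5). H is the foot of the tangent from V: H = (51.4, 3.49).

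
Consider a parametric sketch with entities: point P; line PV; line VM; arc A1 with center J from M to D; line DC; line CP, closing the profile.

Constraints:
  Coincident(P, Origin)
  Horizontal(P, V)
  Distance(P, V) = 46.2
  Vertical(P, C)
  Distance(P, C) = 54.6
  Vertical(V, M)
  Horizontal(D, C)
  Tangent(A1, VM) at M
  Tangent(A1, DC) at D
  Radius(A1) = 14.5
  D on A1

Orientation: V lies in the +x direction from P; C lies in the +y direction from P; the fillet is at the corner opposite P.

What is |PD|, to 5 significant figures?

63.135

P is at the origin; PV is horizontal with |PV| = 46.2 and V on the +x side, so V = (46.200, 0.0000). P and C share the same x with |PC| = 54.6 and C on the +y side, so C = (0.0000, 54.600). The virtual corner opposite P is at (46.200, 54.600). A1 meets VM tangentially, so JM is at right angles to VM and the tangent condition forces JD to be normal to DC, with radius 14.5, so the center J sits 14.5 in from both sides at J = (31.700, 40.100). That places the tangent points at M = (46.200, 40.100) on VM and D = (31.700, 54.600) on DC. Then |PD| = |D − P| = 63.135.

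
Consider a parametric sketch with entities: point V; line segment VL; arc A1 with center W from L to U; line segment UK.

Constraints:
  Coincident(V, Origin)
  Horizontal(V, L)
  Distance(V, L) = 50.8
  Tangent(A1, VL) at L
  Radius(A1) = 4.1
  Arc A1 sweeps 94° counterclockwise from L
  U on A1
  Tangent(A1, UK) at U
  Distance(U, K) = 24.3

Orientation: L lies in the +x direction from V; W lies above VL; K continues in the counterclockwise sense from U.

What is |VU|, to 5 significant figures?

55.065

V is at the origin; V and L share the same y with |VL| = 50.8 and L on the +x side, so L = (50.800, 0.0000). A1 meets VL tangentially, so WL is at right angles to VL, so W = L + (0, 4.1) = (50.800, 4.1000). On A1, L sits at bearing -90° from W; a 94° counterclockwise sweep puts U at bearing 4°, so U = W + 4.1·(cos 4°, sin 4°) = (54.890, 4.3860). Then |VU| = |U − V| = 55.065.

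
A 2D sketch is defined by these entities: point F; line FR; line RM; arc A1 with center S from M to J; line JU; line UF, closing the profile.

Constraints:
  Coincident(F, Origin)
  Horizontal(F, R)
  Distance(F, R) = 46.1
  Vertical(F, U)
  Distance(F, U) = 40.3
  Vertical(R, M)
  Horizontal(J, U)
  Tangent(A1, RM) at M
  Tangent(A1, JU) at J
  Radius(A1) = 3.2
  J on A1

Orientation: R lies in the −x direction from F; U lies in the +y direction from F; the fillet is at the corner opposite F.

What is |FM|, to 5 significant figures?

59.174

F is at the origin; F and R share the same y with |FR| = 46.1 and R on the −x side, so R = (-46.100, 0.0000). FU is vertical with |FU| = 40.3 and U on the +y side, so U = (0.0000, 40.300). The virtual corner opposite F is at (-46.100, 40.300). The tangent condition forces SM to be normal to RM and the tangent condition forces SJ to be normal to JU, with radius 3.2, so the center S sits 3.2 in from both sides at S = (-42.900, 37.100). That places the tangent points at M = (-46.100, 37.100) on RM and J = (-42.900, 40.300) on JU. Then |FM| = |M − F| = 59.174.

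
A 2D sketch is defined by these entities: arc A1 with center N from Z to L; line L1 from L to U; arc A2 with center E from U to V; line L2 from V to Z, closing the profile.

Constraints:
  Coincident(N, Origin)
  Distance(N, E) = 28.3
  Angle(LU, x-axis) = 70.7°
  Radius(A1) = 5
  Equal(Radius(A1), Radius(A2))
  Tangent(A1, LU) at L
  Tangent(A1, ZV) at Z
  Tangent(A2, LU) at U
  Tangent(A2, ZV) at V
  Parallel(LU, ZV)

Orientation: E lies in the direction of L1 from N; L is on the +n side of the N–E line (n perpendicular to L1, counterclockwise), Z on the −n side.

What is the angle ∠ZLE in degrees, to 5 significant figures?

79.980°

The slot axis is L1's direction at 70.7°, so u = (cos 70.7°, sin 70.7°) = (0.33051, 0.94380) and n = (−sin 70.7°, cos 70.7°) = (-0.94380, 0.33051). N is at the origin and E lies 28.3 along u from N, so E = 28.3·u = (9.3536, 26.710). Tangency of A1 to both parallel lines with radius 5.0 puts L and Z at N ± 5.0·n: L = (-4.7190, 1.6526), Z = (4.7190, -1.6526). Then cos ∠ZLE = LZ·LE / (|LZ||LE|), giving 79.980°.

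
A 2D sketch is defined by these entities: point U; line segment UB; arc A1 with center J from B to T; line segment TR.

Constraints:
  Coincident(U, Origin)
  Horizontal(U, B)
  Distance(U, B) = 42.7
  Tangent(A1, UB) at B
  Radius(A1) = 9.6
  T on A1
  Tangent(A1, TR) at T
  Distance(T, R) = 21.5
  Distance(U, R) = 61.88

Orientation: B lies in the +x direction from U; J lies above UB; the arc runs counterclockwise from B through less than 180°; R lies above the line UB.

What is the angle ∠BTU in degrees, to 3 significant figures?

33.1°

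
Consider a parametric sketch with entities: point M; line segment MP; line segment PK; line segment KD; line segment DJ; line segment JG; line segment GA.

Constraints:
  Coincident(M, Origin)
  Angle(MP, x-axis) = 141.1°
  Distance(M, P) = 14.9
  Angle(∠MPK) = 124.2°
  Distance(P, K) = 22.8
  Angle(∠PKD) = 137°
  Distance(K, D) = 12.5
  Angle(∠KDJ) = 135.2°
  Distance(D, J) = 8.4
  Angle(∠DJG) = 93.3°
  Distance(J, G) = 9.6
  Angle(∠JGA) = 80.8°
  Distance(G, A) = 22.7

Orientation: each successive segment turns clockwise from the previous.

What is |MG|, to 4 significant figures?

31.57

M is at the origin; MP runs at 141.1° with length 14.9, so P = (-11.60, 9.357). ∠MPK = 124.2° gives PK at 85.30° from the x-axis; with |PK| = 22.8, K = (-9.728, 32.08). ∠PKD = 137.0° gives KD at 42.30° from the x-axis; with |KD| = 12.5, D = (-0.4822, 40.49). ∠KDJ = 135.2° gives DJ at -2.500° from the x-axis; with |DJ| = 8.4, J = (7.910, 40.13). ∠DJG = 93.3° gives JG at -89.20° from the x-axis; with |JG| = 9.6, G = (8.044, 30.53). Then |MG| = |G − M| = 31.57.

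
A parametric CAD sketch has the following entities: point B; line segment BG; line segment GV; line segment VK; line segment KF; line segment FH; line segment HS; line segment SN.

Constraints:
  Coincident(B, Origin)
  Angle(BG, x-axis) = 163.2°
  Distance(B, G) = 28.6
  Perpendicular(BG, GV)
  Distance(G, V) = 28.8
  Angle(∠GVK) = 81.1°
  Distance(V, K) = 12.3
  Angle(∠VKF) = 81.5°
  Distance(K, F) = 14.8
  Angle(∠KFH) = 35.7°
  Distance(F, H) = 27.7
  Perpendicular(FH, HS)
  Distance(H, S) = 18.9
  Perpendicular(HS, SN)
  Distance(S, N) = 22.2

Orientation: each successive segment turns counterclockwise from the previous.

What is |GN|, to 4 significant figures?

33.85

B is at the origin; BG runs at 163.2° with length 28.6, so G = (-27.38, 8.266). BG is perpendicular to GV, so GV runs at -106.8°; with |GV| = 28.8, V = (-35.70, -19.30). ∠GVK = 81.1° gives VK at -7.900° from the x-axis; with |VK| = 12.3, K = (-23.52, -21.00). ∠VKF = 81.5° gives KF at 90.60° from the x-axis; with |KF| = 14.8, F = (-23.68, -6.196). ∠KFH = 35.7° gives FH at -125.1° from the x-axis; with |FH| = 27.7, H = (-39.60, -28.86). The perpendicularity gives HS at right angles to FH, so HS runs at -35.10°; with |HS| = 18.9, S = (-24.14, -39.73). HS ⟂ SN, so SN runs at 54.90°; with |SN| = 22.2, N = (-11.37, -21.56). Then |GN| = |N − G| = 33.85.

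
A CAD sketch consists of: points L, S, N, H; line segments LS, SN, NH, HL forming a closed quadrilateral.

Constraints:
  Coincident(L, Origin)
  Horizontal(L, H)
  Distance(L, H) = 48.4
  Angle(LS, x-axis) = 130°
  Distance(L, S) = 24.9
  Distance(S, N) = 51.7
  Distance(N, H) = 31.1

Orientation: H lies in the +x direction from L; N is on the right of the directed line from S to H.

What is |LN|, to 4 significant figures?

27.16

L is at the origin; LH is horizontal with |LH| = 48.4 and H in +x, so H = (48.4, 0). LS runs at 130.0° with |LS| = 24.9, so S = (-16.01, 19.07). N is determined by |SN| = 51.7 and |NH| = 31.1 together: it lies at the intersection of circle(S, 51.7) and circle(H, 31.1). With |SH| = 67.17, the foot of the radical line on SH is 46.28 from S and the perpendicular offset is √(51.7² − 46.28²) = 23.04. Taking the right-of-SH solution: N = (21.83, -16.16).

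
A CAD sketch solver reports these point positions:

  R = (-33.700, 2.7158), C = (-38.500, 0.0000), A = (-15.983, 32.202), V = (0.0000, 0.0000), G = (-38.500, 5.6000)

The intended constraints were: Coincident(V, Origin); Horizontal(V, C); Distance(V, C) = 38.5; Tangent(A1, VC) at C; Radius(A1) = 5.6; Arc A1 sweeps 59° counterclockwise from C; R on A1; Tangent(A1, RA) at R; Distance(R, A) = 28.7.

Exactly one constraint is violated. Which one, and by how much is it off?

Distance(R, A) = 28.7 — off by 5.70.

V = (0.00, 0.00) ✓; V.y = 0.00, C.y = 0.00 ✓; |VC| = 38.50 ✓; ∠(GC, CV) = 90.00° ✓; |GC| = 5.600 ✓; bearing(G→R) − bearing(G→C) = 59.00° ✓; |GR| = 5.600 ✓; ∠(GR, RA) = 90.00° ✓; |RA| = 34.40 ✗.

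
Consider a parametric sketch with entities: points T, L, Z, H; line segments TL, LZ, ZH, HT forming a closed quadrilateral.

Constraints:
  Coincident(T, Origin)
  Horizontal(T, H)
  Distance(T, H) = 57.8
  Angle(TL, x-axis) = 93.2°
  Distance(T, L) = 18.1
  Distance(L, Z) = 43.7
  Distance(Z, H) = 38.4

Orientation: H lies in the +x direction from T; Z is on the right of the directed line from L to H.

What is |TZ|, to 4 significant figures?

29.79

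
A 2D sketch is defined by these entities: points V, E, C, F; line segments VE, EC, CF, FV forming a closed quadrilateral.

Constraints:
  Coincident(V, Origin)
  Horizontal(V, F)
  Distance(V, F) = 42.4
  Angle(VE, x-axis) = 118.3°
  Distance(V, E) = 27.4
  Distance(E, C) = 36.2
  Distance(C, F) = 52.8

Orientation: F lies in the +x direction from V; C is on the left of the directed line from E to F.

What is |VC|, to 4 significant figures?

48.48

Checks: V = (0.00, 0.00) ✓; |EC| = 36.20 ✓; |CF| = 52.80 ✓.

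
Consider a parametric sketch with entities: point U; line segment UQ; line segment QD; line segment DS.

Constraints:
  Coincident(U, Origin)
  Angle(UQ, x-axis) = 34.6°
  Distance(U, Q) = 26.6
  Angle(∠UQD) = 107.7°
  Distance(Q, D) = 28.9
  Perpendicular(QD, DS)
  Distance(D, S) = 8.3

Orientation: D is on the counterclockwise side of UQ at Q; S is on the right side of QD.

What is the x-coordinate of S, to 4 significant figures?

21.44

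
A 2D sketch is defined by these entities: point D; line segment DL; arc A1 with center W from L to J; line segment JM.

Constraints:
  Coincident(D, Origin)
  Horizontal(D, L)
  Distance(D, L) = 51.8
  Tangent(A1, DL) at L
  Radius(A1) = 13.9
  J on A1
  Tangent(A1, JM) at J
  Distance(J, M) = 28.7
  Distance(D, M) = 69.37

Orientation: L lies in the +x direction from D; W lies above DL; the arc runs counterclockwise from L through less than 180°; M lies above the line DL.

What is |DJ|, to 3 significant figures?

67.4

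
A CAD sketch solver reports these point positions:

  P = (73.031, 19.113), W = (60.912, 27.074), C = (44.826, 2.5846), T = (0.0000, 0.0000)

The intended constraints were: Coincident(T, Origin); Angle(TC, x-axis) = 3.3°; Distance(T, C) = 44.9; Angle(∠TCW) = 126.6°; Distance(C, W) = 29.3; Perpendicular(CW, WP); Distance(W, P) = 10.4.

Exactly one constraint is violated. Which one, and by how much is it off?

Distance(W, P) = 10.4 — off by 4.10.

T = (0.00, 0.00) ✓; TC at 3.300° ✓; |TC| = 44.90 ✓; ∠TCW = 126.6° ✓; |CW| = 29.30 ✓; ∠(CW, WP) = 90.00° ✓; |WP| = 14.50 ✗.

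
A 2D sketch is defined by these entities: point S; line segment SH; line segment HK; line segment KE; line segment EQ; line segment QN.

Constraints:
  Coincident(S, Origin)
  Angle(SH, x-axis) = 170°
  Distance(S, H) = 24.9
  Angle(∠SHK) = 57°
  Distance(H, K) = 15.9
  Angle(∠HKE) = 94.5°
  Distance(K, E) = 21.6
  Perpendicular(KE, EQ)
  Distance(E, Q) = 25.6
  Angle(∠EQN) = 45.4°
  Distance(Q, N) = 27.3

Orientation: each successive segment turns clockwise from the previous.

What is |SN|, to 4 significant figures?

18.64

S is at the origin; SH runs at 170.0° with length 24.9, so H = (-24.52, 4.324). ∠SHK = 57.0° gives HK at 47.00° from the x-axis; with |HK| = 15.9, K = (-13.68, 15.95). ∠HKE = 94.5° gives KE at -38.50° from the x-axis; with |KE| = 21.6, E = (3.226, 2.506). KE ⟂ EQ, so EQ runs at -128.5°; with |EQ| = 25.6, Q = (-12.71, -17.53). ∠EQN = 45.4° gives QN at 96.90° from the x-axis; with |QN| = 27.3, N = (-15.99, 9.574). Then |SN| = |N − S| = 18.64.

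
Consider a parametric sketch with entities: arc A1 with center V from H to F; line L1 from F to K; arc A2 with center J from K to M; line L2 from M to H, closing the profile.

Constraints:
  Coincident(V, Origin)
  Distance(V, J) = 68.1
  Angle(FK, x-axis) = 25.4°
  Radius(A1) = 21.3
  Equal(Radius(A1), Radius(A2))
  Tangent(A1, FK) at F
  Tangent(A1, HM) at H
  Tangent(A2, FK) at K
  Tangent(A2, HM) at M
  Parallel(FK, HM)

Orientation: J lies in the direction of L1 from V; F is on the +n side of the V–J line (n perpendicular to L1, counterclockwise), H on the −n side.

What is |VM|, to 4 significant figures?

71.35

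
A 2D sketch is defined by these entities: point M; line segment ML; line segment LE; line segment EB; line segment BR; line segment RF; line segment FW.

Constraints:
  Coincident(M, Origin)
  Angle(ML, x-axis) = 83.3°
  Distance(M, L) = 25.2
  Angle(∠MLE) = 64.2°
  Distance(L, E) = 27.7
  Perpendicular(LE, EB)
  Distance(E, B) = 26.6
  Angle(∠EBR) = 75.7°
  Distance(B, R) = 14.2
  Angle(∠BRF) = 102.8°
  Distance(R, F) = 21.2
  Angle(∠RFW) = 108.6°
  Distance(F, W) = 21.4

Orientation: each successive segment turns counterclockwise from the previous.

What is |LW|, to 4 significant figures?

35.22

M is at the origin; ML runs at 83.3° with length 25.2, so L = (2.940, 25.03). ∠MLE = 64.2° gives LE at -160.9° from the x-axis; with |LE| = 27.7, E = (-23.23, 15.96). The perpendicularity gives EB at right angles to LE, so EB runs at -70.90°; with |EB| = 26.6, B = (-14.53, -9.172). ∠EBR = 75.7° gives BR at 33.40° from the x-axis; with |BR| = 14.2, R = (-2.676, -1.355). ∠BRF = 102.8° gives RF at 110.6° from the x-axis; with |RF| = 21.2, F = (-10.14, 18.49). ∠RFW = 108.6° gives FW at -178.0° from the x-axis; with |FW| = 21.4, W = (-31.52, 17.74). Then |LW| = |W − L| = 35.22.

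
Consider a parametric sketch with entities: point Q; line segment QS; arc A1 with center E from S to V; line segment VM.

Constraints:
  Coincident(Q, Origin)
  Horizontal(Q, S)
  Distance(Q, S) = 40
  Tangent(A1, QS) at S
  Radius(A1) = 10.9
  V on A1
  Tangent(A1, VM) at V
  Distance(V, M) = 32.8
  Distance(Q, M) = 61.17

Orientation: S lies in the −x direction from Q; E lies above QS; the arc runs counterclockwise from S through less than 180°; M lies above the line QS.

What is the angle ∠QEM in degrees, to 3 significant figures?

107°

Q is at the origin; Q and S share the same y with |QS| = 40.0 and S on the −x side, so S = (-40.0, 0.00). A1 meets QS tangentially, so ES is at right angles to QS, so E = S + (0, 10.9) = (-40.0, 10.9). Since EV ⟂ VM (tangency), |EM| = √(10.9² + 32.8²) = 34.6 regardless of where V sits on A1. So M lies on both circle(Q, 61.17) and circle(E, 34.6); the above-QS intersection is M = (-40.9, 45.5). V is the foot of the tangent from M: V = (-29.8, 14.6).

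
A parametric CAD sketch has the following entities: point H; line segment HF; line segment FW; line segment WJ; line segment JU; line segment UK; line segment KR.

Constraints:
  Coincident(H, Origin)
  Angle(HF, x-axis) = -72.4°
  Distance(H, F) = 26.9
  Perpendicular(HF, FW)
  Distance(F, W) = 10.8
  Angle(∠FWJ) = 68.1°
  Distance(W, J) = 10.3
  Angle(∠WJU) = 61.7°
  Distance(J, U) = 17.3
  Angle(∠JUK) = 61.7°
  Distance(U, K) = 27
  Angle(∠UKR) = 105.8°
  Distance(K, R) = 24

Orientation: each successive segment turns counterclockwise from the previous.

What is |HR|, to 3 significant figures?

36.4

∠JUK = 61.7° gives UK at 6.10° from the x-axis; with |UK| = 27.0, K = (32.2, -27.6). ∠UKR = 105.8° gives KR at 80.3° from the x-axis; with |KR| = 24.0, R = (36.2, -3.92). Then |HR| = |R − H| = 36.4.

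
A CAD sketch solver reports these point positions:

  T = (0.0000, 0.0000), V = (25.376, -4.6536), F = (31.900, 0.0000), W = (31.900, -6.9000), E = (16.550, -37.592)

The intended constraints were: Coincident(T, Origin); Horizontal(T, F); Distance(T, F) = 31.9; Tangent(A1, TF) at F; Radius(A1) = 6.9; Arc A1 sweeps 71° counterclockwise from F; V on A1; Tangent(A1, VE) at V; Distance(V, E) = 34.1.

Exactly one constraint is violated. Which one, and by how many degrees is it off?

Tangent(A1, VE) at V — off by 4.00°.

T = (0.00, 0.00) ✓; T.y = 0.00, F.y = 0.00 ✓; |TF| = 31.90 ✓; ∠(WF, FT) = 90.00° ✓; |WF| = 6.900 ✓; bearing(W→V) − bearing(W→F) = 71.00° ✓; |WV| = 6.900 ✓; ∠(WV, VE) = 86.00° ✗; |VE| = 34.10 ✓.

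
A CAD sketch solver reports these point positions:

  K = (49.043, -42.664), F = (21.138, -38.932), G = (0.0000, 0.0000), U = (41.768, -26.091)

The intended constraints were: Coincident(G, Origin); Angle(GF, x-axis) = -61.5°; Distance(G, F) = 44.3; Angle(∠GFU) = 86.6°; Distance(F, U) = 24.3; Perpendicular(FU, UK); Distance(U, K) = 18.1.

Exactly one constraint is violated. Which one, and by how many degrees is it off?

Perpendicular(FU, UK) — off by 8.20°.

G = (0.00, 0.00) ✓; GF at -61.50° ✓; |GF| = 44.30 ✓; ∠GFU = 86.60° ✓; |FU| = 24.30 ✓; ∠(FU, UK) = 98.20° ✗; |UK| = 18.10 ✓.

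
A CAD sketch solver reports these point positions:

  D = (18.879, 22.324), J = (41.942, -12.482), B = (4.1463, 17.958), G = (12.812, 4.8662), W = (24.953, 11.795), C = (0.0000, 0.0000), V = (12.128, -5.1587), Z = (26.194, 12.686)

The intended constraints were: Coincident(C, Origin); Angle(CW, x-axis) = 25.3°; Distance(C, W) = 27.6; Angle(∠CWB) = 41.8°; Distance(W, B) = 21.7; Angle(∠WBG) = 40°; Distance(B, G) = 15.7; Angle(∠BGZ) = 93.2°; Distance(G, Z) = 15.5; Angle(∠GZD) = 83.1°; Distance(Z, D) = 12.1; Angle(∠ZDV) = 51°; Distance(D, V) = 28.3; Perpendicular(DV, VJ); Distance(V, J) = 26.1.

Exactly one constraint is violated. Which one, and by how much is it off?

Distance(V, J) = 26.1 — off by 4.60.

C = (0.00, 0.00) ✓; CW at 25.30° ✓; |CW| = 27.60 ✓; ∠CWB = 41.80° ✓; |WB| = 21.70 ✓; ∠WBG = 40.00° ✓; |BG| = 15.70 ✓; ∠BGZ = 93.20° ✓; |GZ| = 15.50 ✓; ∠GZD = 83.10° ✓; |ZD| = 12.10 ✓; ∠ZDV = 51.00° ✓; |DV| = 28.30 ✓; ∠(DV, VJ) = 90.00° ✓; |VJ| = 30.70 ✗.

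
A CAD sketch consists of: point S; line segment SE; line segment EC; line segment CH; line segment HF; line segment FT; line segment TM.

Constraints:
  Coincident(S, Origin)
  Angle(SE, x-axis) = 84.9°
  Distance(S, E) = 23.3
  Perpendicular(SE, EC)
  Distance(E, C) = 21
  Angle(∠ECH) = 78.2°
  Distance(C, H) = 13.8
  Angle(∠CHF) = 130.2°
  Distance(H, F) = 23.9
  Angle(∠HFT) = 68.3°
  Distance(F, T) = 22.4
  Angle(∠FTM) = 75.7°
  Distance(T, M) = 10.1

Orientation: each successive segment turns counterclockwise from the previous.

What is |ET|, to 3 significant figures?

6.06

S is at the origin; SE runs at 84.9° with length 23.3, so E = (2.07, 23.2). SE is perpendicular to EC, so EC runs at 175°; with |EC| = 21.0, C = (-18.8, 25.1). ∠ECH = 78.2° gives CH at -83.3° from the x-axis; with |CH| = 13.8, H = (-17.2, 11.4). ∠CHF = 130.2° gives HF at -33.5° from the x-axis; with |HF| = 23.9, F = (2.69, -1.82). ∠HFT = 68.3° gives FT at 78.2° from the x-axis; with |FT| = 22.4, T = (7.28, 20.1). Then |ET| = |T − E| = 6.06.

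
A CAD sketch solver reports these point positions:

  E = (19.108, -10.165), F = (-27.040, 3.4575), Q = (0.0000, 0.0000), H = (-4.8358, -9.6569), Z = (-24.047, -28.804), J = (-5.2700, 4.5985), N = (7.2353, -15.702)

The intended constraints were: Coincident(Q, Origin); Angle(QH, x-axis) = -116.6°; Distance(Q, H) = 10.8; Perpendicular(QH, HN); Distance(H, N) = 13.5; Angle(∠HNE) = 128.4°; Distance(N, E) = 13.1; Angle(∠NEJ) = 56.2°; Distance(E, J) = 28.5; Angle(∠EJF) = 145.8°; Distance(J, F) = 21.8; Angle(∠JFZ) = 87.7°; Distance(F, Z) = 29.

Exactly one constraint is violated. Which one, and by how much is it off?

Distance(F, Z) = 29 — off by 3.40.

Q = (0.00, 0.00) ✓; QH at -116.6° ✓; |QH| = 10.80 ✓; ∠(QH, HN) = 90.00° ✓; |HN| = 13.50 ✓; ∠HNE = 128.4° ✓; |NE| = 13.10 ✓; ∠NEJ = 56.20° ✓; |EJ| = 28.50 ✓; ∠EJF = 145.8° ✓; |JF| = 21.80 ✓; ∠JFZ = 87.70° ✓; |FZ| = 32.40 ✗.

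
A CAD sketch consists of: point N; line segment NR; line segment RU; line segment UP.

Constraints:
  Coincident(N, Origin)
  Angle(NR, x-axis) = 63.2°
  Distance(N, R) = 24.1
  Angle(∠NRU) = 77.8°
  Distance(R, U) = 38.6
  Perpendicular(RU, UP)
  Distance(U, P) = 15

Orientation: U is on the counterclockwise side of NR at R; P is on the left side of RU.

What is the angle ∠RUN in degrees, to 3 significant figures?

35.1°

N is at the origin; NR runs at 63.2° with length 24.1, so R = 24.1·(cos 63.2°, sin 63.2°) = (10.9, 21.5). ∠NRU = 77.8°, so RU runs at 63.2° + (180° − 77.8°) = 165° from the x-axis; with |RU| = 38.6, U = R + 38.6·(cos 165°, sin 165°) = (-26.5, 31.2). Then cos ∠RUN = UR·UN / (|UR||UN|), giving 35.1°.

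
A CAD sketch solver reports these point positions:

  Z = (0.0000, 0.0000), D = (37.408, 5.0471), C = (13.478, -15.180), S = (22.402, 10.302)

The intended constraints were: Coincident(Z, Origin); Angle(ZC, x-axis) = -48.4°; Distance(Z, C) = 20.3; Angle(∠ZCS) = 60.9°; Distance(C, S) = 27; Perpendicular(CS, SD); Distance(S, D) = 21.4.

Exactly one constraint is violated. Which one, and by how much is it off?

Distance(S, D) = 21.4 — off by 5.50.

Z = (0.00, 0.00) ✓; ZC at -48.40° ✓; |ZC| = 20.30 ✓; ∠ZCS = 60.90° ✓; |CS| = 27.00 ✓; ∠(CS, SD) = 90.00° ✓; |SD| = 15.90 ✗.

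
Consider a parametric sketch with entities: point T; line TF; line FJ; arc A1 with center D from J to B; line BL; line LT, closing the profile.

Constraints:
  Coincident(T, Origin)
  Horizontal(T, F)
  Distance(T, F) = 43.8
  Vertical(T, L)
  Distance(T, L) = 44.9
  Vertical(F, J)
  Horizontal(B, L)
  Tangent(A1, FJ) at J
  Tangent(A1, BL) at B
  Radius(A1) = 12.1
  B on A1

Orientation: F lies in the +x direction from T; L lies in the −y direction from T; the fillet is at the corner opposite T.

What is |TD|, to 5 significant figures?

45.615

TL is vertical with |TL| = 44.9 and L on the −y side, so L = (0.0000, -44.900). The virtual corner opposite T is at (43.800, -44.900). Tangency of A1 to FJ means the radius DJ is perpendicular to FJ and tangency of A1 to BL means the radius DB is perpendicular to BL, with radius 12.1, so the center D sits 12.1 in from both sides at D = (31.700, -32.800). Then |TD| = |D − T| = 45.615.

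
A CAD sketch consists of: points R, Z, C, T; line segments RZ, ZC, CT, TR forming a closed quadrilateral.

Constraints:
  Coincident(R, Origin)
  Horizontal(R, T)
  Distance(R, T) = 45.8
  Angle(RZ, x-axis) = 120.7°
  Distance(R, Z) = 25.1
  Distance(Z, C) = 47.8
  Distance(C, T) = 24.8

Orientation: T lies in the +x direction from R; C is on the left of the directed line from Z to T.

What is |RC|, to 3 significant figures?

41.5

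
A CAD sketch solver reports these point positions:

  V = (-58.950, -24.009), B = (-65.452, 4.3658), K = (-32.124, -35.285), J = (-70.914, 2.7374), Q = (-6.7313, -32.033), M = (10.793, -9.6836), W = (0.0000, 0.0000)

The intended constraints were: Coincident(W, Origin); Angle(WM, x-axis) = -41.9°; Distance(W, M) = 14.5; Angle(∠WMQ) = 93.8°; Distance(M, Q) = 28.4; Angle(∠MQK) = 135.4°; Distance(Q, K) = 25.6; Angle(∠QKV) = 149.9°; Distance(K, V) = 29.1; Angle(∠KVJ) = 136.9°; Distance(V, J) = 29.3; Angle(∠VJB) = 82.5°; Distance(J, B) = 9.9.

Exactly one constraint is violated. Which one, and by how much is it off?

Distance(J, B) = 9.9 — off by 4.20.

W = (0.00, 0.00) ✓; WM at -41.90° ✓; |WM| = 14.50 ✓; ∠WMQ = 93.80° ✓; |MQ| = 28.40 ✓; ∠MQK = 135.4° ✓; |QK| = 25.60 ✓; ∠QKV = 149.9° ✓; |KV| = 29.10 ✓; ∠KVJ = 136.9° ✓; |VJ| = 29.30 ✓; ∠VJB = 82.50° ✓; |JB| = 5.700 ✗.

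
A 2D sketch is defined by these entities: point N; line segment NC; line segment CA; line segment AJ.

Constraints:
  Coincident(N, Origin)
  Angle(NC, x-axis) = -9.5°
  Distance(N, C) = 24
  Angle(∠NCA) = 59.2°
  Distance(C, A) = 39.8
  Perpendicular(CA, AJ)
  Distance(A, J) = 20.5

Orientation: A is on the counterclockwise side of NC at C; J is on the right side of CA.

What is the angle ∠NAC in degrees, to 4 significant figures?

36.85°

N is at the origin; NC runs at -9.5° with length 24.0, so C = 24.0·(cos -9.5°, sin -9.5°) = (23.67, -3.961). ∠NCA = 59.2°, so CA runs at -9.5° + (180° − 59.2°) = 111.3° from the x-axis; with |CA| = 39.8, A = C + 39.8·(cos 111.3°, sin 111.3°) = (9.213, 33.12). Then cos ∠NAC = AN·AC / (|AN||AC|), giving 36.85°.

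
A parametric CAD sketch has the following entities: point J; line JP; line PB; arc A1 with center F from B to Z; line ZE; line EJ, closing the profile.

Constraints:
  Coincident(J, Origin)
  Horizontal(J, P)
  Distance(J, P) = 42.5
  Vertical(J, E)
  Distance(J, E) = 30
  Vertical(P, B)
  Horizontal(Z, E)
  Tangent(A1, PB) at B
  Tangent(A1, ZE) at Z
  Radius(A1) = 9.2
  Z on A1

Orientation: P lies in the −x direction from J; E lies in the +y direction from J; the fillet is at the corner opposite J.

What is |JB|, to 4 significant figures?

47.32

J is at the origin; J and P share the same y with |JP| = 42.5 and P on the −x side, so P = (-42.50, 0.000). JE is vertical with |JE| = 30.0 and E on the +y side, so E = (0.000, 30.00). The virtual corner opposite J is at (-42.50, 30.00). Tangency of A1 to PB means the radius FB is perpendicular to PB and A1 meets ZE tangentially, so FZ is at right angles to ZE, with radius 9.2, so the center F sits 9.2 in from both sides at F = (-33.30, 20.80). That places the tangent points at B = (-42.50, 20.80) on PB and Z = (-33.30, 30.00) on ZE. Then |JB| = |B − J| = 47.32.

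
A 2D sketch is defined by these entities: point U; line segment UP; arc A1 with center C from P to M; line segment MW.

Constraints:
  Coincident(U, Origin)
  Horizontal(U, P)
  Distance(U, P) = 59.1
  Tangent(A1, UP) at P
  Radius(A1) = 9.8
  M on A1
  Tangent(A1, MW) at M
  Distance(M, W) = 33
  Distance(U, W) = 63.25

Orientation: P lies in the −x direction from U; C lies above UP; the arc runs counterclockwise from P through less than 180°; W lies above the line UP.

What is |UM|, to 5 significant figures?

50.166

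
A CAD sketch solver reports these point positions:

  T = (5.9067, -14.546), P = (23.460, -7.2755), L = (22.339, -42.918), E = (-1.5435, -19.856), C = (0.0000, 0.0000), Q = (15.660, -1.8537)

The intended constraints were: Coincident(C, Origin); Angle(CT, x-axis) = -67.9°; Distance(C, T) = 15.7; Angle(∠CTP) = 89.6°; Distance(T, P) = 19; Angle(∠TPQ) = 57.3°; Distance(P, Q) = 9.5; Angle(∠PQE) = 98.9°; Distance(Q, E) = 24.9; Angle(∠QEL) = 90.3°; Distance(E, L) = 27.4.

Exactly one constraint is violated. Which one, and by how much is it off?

Distance(E, L) = 27.4 — off by 5.80.

C = (0.00, 0.00) ✓; CT at -67.90° ✓; |CT| = 15.70 ✓; ∠CTP = 89.60° ✓; |TP| = 19.00 ✓; ∠TPQ = 57.30° ✓; |PQ| = 9.499 ✓; ∠PQE = 98.90° ✓; |QE| = 24.90 ✓; ∠QEL = 90.30° ✓; |EL| = 33.20 ✗.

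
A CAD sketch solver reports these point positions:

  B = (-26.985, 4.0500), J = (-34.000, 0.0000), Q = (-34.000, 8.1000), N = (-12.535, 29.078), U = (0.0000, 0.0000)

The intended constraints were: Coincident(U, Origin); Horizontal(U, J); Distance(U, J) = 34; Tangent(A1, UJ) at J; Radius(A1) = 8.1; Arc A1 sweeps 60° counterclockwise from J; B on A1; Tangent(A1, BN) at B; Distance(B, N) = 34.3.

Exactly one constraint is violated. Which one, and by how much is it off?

Distance(B, N) = 34.3 — off by 5.40.

U = (0.00, 0.00) ✓; U.y = 0.00, J.y = 0.00 ✓; |UJ| = 34.00 ✓; ∠(QJ, JU) = 90.00° ✓; |QJ| = 8.100 ✓; bearing(Q→B) − bearing(Q→J) = 60.00° ✓; |QB| = 8.100 ✓; ∠(QB, BN) = 90.00° ✓; |BN| = 28.90 ✗.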